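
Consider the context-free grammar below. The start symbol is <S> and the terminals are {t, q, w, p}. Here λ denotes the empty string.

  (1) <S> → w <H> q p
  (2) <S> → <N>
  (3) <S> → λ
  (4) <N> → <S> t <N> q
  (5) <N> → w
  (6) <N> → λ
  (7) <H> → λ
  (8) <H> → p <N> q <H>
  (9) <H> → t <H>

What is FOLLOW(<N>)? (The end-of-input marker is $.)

FIRST(<H>) = {λ, p, t}
FIRST(<S>) = {λ, t, w}  (via <N>)
FIRST(<N>) = {λ, t, w}  (via <S> t <N> q)
FOLLOW(<S>) includes $ since <S> is the start symbol.
FOLLOW(<S>): in <N>→<S> t <N> q, <S> is followed by t <N> q with FIRST {t}. Thus FOLLOW(<S>) = {$, t}.
FOLLOW(<N>): in <S>→<N>, the suffix after <N> is empty, so FOLLOW(<N>) ⊇ FOLLOW(<S>) = {$, t}; in <N>→<S> t <N> q, <N> is followed by q with FIRST {q}; in <H>→p <N> q <H>, <N> is followed by q <H> with FIRST {q}. Thus FOLLOW(<N>) = {$, q, t}.
FOLLOW(<H>): in <S>→w <H> q p, <H> is followed by q p with FIRST {q}; in <H>→p <N> q <H>, the suffix after <H> is empty (adds nothing new); in <H>→t <H>, the suffix after <H> is empty (adds nothing new). Thus FOLLOW(<H>) = {q}.

{$, q, t}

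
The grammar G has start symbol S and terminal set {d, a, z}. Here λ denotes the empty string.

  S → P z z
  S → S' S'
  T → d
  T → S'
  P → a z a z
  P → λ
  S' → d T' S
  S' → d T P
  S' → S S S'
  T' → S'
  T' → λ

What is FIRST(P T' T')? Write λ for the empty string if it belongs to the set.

{λ, a, d, z}

FIRST(P): from P→a z a z we get {a}; from P→λ we get {λ}. So FIRST(P) = {λ, a}.
FIRST(S): from S→P z z we get {a, z}; from S→S' S' we get {a, d, z}. So FIRST(S) = {a, d, z}.
FIRST(S'): from S'→d T' S we get {d}; from S'→d T P we get {d}; from S'→S S S' we get {a, d, z}. So FIRST(S') = {a, d, z}.
FIRST(T): from T→d we get {d}; from T→S' we get {a, d, z}. So FIRST(T) = {a, d, z}.
FIRST(T'): from T'→S' we get {a, d, z}; from T'→λ we get {λ}. So FIRST(T') = {λ, a, d, z}.
FIRST(P T' T'): take FIRST of each symbol in turn, carrying on past any symbol whose FIRST contains λ; result {λ, a, d, z}.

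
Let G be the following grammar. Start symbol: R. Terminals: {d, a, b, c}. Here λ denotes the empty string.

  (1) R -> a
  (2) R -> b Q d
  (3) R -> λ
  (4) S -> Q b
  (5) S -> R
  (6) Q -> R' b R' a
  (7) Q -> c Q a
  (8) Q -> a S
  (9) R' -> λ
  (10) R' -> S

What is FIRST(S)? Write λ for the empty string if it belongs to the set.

{λ, a, b, c}

FIRST(R) = {λ, a, b}
FIRST(S) = {λ, a, b, c}  (via Q b, R)
FIRST(R') = {λ, a, b, c}  (via S)
FIRST(Q) = {a, b, c}  (via R' b R' a)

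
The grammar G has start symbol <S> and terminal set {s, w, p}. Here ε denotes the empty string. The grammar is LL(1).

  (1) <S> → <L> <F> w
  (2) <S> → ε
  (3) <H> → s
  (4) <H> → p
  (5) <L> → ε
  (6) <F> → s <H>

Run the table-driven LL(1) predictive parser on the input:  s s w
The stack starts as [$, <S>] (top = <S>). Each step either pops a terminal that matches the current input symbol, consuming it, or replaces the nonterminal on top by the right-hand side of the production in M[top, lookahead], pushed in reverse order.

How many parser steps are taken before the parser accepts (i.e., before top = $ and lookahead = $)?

     Stack        Input    Action
  1  $ <S>        s s w $  expand <S> → <L> <F> w
  2  $ w <F> <L>  s s w $  expand <L> → ε
  3  $ w <F>      s s w $  expand <F> → s <H>
  4  $ w <H> s    s s w $  match s
  5  $ w <H>      s w $    expand <H> → s
  6  $ w s        s w $    match s
  7  $ w          w $      match w
Accept reached after 7 steps.

7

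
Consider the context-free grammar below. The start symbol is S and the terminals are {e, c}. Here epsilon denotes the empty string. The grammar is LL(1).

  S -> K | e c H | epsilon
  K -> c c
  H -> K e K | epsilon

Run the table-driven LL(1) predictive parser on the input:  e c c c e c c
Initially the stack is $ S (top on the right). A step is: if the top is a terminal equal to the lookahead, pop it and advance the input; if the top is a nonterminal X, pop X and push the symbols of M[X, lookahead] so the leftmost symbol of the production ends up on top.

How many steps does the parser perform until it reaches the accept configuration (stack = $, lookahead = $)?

11

step 1: stack=$ S  input=e c c c e c c $  — expand S -> e c H
step 2: stack=$ H c e  input=e c c c e c c $  — match e
step 3: stack=$ H c  input=c c c e c c $  — match c
step 4: stack=$ H  input=c c e c c $  — expand H -> K e K
step 5: stack=$ K e K  input=c c e c c $  — expand K -> c c
step 6: stack=$ K e c c  input=c c e c c $  — match c
step 7: stack=$ K e c  input=c e c c $  — match c
step 8: stack=$ K e  input=e c c $  — match e
step 9: stack=$ K  input=c c $  — expand K -> c c
step 10: stack=$ c c  input=c c $  — match c
step 11: stack=$ c  input=c $  — match c
Accept reached after 11 steps.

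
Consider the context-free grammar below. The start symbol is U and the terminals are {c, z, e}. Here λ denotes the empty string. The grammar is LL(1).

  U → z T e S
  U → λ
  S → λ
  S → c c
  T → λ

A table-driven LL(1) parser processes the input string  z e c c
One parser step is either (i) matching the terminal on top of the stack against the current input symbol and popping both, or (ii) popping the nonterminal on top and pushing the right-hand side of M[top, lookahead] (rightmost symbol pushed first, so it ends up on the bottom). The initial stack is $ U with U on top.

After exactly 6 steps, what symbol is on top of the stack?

c

     Stack      Input      Action
  1  $ U        z e c c $  expand U → z T e S
  2  $ S e T z  z e c c $  match z
  3  $ S e T    e c c $    expand T → λ
  4  $ S e      e c c $    match e
  5  $ S        c c $      expand S → c c
  6  $ c c      c c $      match c
Stack after step 6: $ c (top = c).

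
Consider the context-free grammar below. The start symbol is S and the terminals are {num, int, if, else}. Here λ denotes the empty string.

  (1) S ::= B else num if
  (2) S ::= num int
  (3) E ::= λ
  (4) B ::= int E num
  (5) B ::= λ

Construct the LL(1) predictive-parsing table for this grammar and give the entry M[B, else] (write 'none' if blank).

FIRST(E): from E::=λ we get {λ}. So FIRST(E) = {λ}.
FIRST(B): from B::=int E num we get {int}; from B::=λ we get {λ}. So FIRST(B) = {λ, int}.
FIRST(S): from S::=B else num if we get {else, int}; from S::=num int we get {num}. So FIRST(S) = {else, int, num}.
FOLLOW(S) includes $ since S is the start symbol.
FOLLOW(B): in S::=B else num if, B is followed by else num if with FIRST {else}. Thus FOLLOW(B) = {else}.
For B ::= int E num: FIRST(int E num) = {int}, so it goes in M[B, t] for t ∈ {int}.
For B ::= λ: FIRST(λ) = {λ}, so it goes in M[B, t] for t ∈ {}; since λ ∈ FIRST, also for every t ∈ FOLLOW(B) = {else}.

B ::= λ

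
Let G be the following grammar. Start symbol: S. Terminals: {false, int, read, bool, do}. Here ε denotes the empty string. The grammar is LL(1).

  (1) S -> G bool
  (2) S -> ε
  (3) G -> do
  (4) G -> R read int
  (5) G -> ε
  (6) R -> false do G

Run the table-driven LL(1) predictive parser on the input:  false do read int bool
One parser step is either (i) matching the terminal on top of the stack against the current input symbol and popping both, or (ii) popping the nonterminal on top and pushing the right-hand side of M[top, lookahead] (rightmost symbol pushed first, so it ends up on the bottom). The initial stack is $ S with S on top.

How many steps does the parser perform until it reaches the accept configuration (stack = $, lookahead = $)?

     Stack                       Input                     Action
  1  $ S                         false do read int bool $  expand S -> G bool
  2  $ bool G                    false do read int bool $  expand G -> R read int
  3  $ bool int read R           false do read int bool $  expand R -> false do G
  4  $ bool int read G do false  false do read int bool $  match false
  5  $ bool int read G do        do read int bool $        match do
  6  $ bool int read G           read int bool $           expand G -> ε
  7  $ bool int read             read int bool $           match read
  8  $ bool int                  int bool $                match int
  9  $ bool                      bool $                    match bool
Accept reached after 9 steps.

9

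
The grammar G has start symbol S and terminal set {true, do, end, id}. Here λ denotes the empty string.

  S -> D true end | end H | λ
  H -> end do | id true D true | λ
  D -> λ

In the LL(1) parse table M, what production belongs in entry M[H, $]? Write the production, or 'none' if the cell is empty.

FIRST(H): from H->end do we get {end}; from H->id true D true we get {id}; from H->λ we get {λ}. So FIRST(H) = {λ, end, id}.
FIRST(D): from D->λ we get {λ}. So FIRST(D) = {λ}.
FIRST(S): from S->D true end we get {true}; from S->end H we get {end}; from S->λ we get {λ}. So FIRST(S) = {λ, end, true}.
FOLLOW(S) includes $ since S is the start symbol.
FOLLOW(S): S appears on no right-hand side. Thus FOLLOW(S) = {$}.
FOLLOW(H): in S->end H, the suffix after H is empty, so FOLLOW(H) ⊇ FOLLOW(S) = {$}. Thus FOLLOW(H) = {$}.
For H -> end do: FIRST(end do) = {end}, so it goes in M[H, t] for t ∈ {end}.
For H -> id true D true: FIRST(id true D true) = {id}, so it goes in M[H, t] for t ∈ {id}.
For H -> λ: FIRST(λ) = {λ}, so it goes in M[H, t] for t ∈ {}; since λ ∈ FIRST, also for every t ∈ FOLLOW(H) = {$}.

H -> λ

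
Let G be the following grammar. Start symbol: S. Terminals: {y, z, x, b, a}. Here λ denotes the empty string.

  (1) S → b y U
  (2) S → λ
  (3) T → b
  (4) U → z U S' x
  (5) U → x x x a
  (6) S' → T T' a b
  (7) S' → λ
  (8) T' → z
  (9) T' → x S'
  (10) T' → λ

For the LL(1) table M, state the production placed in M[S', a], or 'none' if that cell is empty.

FIRST(S) = {λ, b}
FIRST(T) = {b}
FIRST(U) = {x, z}
FIRST(T') = {λ, x, z}
FIRST(S') = {λ, b}  (via T T' a b)
FOLLOW(S) includes $ since S is the start symbol.
FOLLOW(T'): in S'→T T' a b, T' is followed by a b with FIRST {a}. Thus FOLLOW(T') = {a}.
FOLLOW(S'): in U→z U S' x, S' is followed by x with FIRST {x}; in T'→x S', the suffix after S' is empty, so FOLLOW(S') ⊇ FOLLOW(T') = {a}. Thus FOLLOW(S') = {a, x}.
For S' → T T' a b: FIRST(T T' a b) = {b}, so it goes in M[S', t] for t ∈ {b}.
For S' → λ: FIRST(λ) = {λ}, so it goes in M[S', t] for t ∈ {}; since λ ∈ FIRST, also for every t ∈ FOLLOW(S') = {a, x}.

S' → λ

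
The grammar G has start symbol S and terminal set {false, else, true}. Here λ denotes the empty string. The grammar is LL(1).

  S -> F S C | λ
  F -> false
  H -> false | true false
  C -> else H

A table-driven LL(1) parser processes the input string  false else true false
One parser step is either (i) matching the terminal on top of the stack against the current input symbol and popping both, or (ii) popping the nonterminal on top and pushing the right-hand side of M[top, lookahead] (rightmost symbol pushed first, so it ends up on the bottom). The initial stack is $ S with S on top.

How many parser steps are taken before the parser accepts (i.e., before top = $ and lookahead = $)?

9

step 1: stack=$ S  input=false else true false $  — expand S -> F S C
step 2: stack=$ C S F  input=false else true false $  — expand F -> false
step 3: stack=$ C S false  input=false else true false $  — match false
step 4: stack=$ C S  input=else true false $  — expand S -> λ
step 5: stack=$ C  input=else true false $  — expand C -> else H
step 6: stack=$ H else  input=else true false $  — match else
step 7: stack=$ H  input=true false $  — expand H -> true false
step 8: stack=$ false true  input=true false $  — match true
step 9: stack=$ false  input=false $  — match false
Accept reached after 9 steps.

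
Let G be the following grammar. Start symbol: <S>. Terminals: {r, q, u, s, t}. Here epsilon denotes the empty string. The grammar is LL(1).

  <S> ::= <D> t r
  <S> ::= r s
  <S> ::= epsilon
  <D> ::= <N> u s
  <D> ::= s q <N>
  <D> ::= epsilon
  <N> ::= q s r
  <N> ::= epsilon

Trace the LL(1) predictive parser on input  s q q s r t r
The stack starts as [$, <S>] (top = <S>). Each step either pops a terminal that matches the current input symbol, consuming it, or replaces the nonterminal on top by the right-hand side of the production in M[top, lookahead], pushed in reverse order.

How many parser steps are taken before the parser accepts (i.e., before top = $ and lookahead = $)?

10

      Stack          Input            Action
   1  $ <S>          s q q s r t r $  expand <S> ::= <D> t r
   2  $ r t <D>      s q q s r t r $  expand <D> ::= s q <N>
   3  $ r t <N> q s  s q q s r t r $  match s
   4  $ r t <N> q    q q s r t r $    match q
   5  $ r t <N>      q s r t r $      expand <N> ::= q s r
   6  $ r t r s q    q s r t r $      match q
   7  $ r t r s      s r t r $        match s
   8  $ r t r        r t r $          match r
   9  $ r t          t r $            match t
  10  $ r            r $              match r
Accept reached after 10 steps.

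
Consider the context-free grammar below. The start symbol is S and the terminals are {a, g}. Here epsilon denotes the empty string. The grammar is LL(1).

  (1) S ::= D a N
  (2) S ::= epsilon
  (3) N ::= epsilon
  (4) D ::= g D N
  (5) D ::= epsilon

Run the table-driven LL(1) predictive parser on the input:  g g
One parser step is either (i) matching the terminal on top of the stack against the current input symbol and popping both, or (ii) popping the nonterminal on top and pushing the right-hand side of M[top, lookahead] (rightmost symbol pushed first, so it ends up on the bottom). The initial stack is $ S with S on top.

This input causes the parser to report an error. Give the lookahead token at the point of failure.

     Stack          Input  Action
  1  $ S            g g $  expand S ::= D a N
  2  $ N a D        g g $  expand D ::= g D N
  3  $ N a N D g    g g $  match g
  4  $ N a N D      g $    expand D ::= g D N
  5  $ N a N N D g  g $    match g
  6  $ N a N N D    $      error: M[D, $] is empty

$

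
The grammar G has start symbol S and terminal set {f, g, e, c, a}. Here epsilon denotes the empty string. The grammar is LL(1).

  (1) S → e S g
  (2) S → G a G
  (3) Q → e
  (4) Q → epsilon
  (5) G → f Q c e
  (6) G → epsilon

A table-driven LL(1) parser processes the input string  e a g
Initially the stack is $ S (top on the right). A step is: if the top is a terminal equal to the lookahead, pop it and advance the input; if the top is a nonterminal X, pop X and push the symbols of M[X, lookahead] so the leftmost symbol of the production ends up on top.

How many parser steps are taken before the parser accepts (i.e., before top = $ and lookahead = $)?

7

step 1: stack=$ S  input=e a g $  — expand S → e S g
step 2: stack=$ g S e  input=e a g $  — match e
step 3: stack=$ g S  input=a g $  — expand S → G a G
step 4: stack=$ g G a G  input=a g $  — expand G → epsilon
step 5: stack=$ g G a  input=a g $  — match a
step 6: stack=$ g G  input=g $  — expand G → epsilon
step 7: stack=$ g  input=g $  — match g
Accept reached after 7 steps.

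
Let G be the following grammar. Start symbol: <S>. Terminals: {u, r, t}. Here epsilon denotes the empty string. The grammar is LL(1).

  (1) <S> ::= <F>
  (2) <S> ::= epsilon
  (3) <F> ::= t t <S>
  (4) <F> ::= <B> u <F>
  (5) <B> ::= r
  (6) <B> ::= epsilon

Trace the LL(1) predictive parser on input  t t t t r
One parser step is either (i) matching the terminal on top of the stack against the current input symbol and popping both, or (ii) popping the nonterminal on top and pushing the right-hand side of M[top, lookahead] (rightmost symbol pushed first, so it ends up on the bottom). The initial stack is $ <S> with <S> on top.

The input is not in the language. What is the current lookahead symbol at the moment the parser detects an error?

$

step 1: stack=$ <S>  input=t t t t r $  — expand <S> ::= <F>
step 2: stack=$ <F>  input=t t t t r $  — expand <F> ::= t t <S>
step 3: stack=$ <S> t t  input=t t t t r $  — match t
step 4: stack=$ <S> t  input=t t t r $  — match t
step 5: stack=$ <S>  input=t t r $  — expand <S> ::= <F>
step 6: stack=$ <F>  input=t t r $  — expand <F> ::= t t <S>
step 7: stack=$ <S> t t  input=t t r $  — match t
step 8: stack=$ <S> t  input=t r $  — match t
step 9: stack=$ <S>  input=r $  — expand <S> ::= <F>
step 10: stack=$ <F>  input=r $  — expand <F> ::= <B> u <F>
step 11: stack=$ <F> u <B>  input=r $  — expand <B> ::= r
step 12: stack=$ <F> u r  input=r $  — match r
step 13: stack=$ <F> u  input=$  — error: top is terminal u but lookahead is $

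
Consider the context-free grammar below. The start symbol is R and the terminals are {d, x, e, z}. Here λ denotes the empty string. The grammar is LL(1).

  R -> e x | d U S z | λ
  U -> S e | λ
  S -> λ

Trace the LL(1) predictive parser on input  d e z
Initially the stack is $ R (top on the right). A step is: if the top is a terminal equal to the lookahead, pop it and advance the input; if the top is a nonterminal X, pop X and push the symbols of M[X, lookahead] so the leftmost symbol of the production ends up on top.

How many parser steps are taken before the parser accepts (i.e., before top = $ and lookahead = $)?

step 1: stack=$ R  input=d e z $  — expand R -> d U S z
step 2: stack=$ z S U d  input=d e z $  — match d
step 3: stack=$ z S U  input=e z $  — expand U -> S e
step 4: stack=$ z S e S  input=e z $  — expand S -> λ
step 5: stack=$ z S e  input=e z $  — match e
step 6: stack=$ z S  input=z $  — expand S -> λ
step 7: stack=$ z  input=z $  — match z
Accept reached after 7 steps.

7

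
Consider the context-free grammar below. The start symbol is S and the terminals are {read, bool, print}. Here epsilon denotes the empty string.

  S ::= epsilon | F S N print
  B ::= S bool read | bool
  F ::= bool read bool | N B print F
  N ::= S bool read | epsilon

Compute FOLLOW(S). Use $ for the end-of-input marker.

{$, bool, print}

FIRST(S) = {epsilon, bool}  (via F S N print)
FIRST(B) = {bool}  (via S bool read)
FIRST(N) = {epsilon, bool}  (via S bool read)
FIRST(F) = {bool}  (via N B print F)
FOLLOW(S) includes $ since S is the start symbol.
FOLLOW(S): in S::=F S N print, S is followed by N print with FIRST {bool, print}; in B::=S bool read, S is followed by bool read with FIRST {bool}; in N::=S bool read, S is followed by bool read with FIRST {bool}. Thus FOLLOW(S) = {$, bool, print}.
FOLLOW(B): in F::=N B print F, B is followed by print F with FIRST {print}. Thus FOLLOW(B) = {print}.
FOLLOW(F): in S::=F S N print, F is followed by S N print with FIRST {bool, print}; in F::=N B print F, the suffix after F is empty (adds nothing new). Thus FOLLOW(F) = {bool, print}.
FOLLOW(N): in S::=F S N print, N is followed by print with FIRST {print}; in F::=N B print F, N is followed by B print F with FIRST {bool}. Thus FOLLOW(N) = {bool, print}.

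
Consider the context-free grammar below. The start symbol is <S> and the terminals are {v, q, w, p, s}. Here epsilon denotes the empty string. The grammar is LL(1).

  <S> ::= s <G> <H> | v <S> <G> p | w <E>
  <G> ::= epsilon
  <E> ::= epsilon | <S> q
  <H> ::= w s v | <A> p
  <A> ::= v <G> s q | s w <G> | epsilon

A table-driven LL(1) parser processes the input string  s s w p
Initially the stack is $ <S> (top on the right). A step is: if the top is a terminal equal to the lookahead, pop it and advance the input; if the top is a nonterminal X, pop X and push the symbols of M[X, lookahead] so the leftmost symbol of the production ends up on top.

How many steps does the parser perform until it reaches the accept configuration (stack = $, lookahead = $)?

step 1: stack=$ <S>  input=s s w p $  — expand <S> ::= s <G> <H>
step 2: stack=$ <H> <G> s  input=s s w p $  — match s
step 3: stack=$ <H> <G>  input=s w p $  — expand <G> ::= epsilon
step 4: stack=$ <H>  input=s w p $  — expand <H> ::= <A> p
step 5: stack=$ p <A>  input=s w p $  — expand <A> ::= s w <G>
step 6: stack=$ p <G> w s  input=s w p $  — match s
step 7: stack=$ p <G> w  input=w p $  — match w
step 8: stack=$ p <G>  input=p $  — expand <G> ::= epsilon
step 9: stack=$ p  input=p $  — match p
Accept reached after 9 steps.

9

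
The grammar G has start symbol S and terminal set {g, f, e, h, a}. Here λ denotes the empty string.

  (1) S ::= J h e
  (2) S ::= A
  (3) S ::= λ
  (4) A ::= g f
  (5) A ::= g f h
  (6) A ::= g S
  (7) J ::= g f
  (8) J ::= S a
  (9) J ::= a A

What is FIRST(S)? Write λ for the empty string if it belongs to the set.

FIRST(A) = {g}
FIRST(S) = {λ, a, g}  (via J h e, A)
FIRST(J) = {a, g}  (via S a)

{λ, a, g}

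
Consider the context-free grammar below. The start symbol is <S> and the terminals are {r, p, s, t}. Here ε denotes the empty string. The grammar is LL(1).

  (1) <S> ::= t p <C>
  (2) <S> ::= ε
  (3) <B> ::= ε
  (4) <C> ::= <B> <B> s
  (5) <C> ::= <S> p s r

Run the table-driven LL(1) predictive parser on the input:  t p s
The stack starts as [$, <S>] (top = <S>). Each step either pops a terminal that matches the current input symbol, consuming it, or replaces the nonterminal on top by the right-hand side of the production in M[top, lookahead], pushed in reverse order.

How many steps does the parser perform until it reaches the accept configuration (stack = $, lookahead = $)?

7

     Stack        Input    Action
  1  $ <S>        t p s $  expand <S> ::= t p <C>
  2  $ <C> p t    t p s $  match t
  3  $ <C> p      p s $    match p
  4  $ <C>        s $      expand <C> ::= <B> <B> s
  5  $ s <B> <B>  s $      expand <B> ::= ε
  6  $ s <B>      s $      expand <B> ::= ε
  7  $ s          s $      match s
Accept reached after 7 steps.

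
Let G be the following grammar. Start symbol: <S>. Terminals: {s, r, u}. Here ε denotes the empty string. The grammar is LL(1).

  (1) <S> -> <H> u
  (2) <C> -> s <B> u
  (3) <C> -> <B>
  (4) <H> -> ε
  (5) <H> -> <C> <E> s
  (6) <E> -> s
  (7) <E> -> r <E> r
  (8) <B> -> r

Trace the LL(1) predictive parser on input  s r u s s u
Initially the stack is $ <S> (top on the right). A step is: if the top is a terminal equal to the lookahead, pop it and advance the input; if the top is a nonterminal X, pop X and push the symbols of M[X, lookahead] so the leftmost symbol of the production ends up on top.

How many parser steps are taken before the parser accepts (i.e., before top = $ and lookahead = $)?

11

      Stack              Input          Action
   1  $ <S>              s r u s s u $  expand <S> -> <H> u
   2  $ u <H>            s r u s s u $  expand <H> -> <C> <E> s
   3  $ u s <E> <C>      s r u s s u $  expand <C> -> s <B> u
   4  $ u s <E> u <B> s  s r u s s u $  match s
   5  $ u s <E> u <B>    r u s s u $    expand <B> -> r
   6  $ u s <E> u r      r u s s u $    match r
   7  $ u s <E> u        u s s u $      match u
   8  $ u s <E>          s s u $        expand <E> -> s
   9  $ u s s            s s u $        match s
  10  $ u s              s u $          match s
  11  $ u                u $            match u
Accept reached after 11 steps.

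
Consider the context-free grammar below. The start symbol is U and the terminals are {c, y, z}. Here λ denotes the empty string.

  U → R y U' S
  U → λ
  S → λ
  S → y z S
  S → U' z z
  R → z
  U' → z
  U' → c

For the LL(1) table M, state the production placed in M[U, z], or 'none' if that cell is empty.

FIRST(R): from R→z we get {z}. So FIRST(R) = {z}.
FIRST(U'): from U'→z we get {z}; from U'→c we get {c}. So FIRST(U') = {c, z}.
FIRST(U): from U→R y U' S we get {z}; from U→λ we get {λ}. So FIRST(U) = {λ, z}.
FIRST(S): from S→λ we get {λ}; from S→y z S we get {y}; from S→U' z z we get {c, z}. So FIRST(S) = {λ, c, y, z}.
FOLLOW(U) includes $ since U is the start symbol.
FOLLOW(U): U appears on no right-hand side. Thus FOLLOW(U) = {$}.
For U → R y U' S: FIRST(R y U' S) = {z}, so it goes in M[U, t] for t ∈ {z}.
For U → λ: FIRST(λ) = {λ}, so it goes in M[U, t] for t ∈ {}; since λ ∈ FIRST, also for every t ∈ FOLLOW(U) = {$}.

U → R y U' S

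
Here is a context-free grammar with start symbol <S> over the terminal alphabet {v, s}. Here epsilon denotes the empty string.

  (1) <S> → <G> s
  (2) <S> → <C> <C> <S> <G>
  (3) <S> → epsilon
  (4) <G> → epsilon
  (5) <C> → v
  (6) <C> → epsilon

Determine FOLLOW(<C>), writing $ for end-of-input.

FIRST(<G>): from <G>→epsilon we get {epsilon}. So FIRST(<G>) = {epsilon}.
FIRST(<C>): from <C>→v we get {v}; from <C>→epsilon we get {epsilon}. So FIRST(<C>) = {epsilon, v}.
FIRST(<S>): from <S>→<G> s we get {s}; from <S>→<C> <C> <S> <G> we get {epsilon, s, v}; from <S>→epsilon we get {epsilon}. So FIRST(<S>) = {epsilon, s, v}.
FOLLOW(<S>) includes $ since <S> is the start symbol.
FOLLOW(<S>): in <S>→<C> <C> <S> <G>, <S> is followed by <G> with FIRST {epsilon}; in <S>→<C> <C> <S> <G>, the suffix after <S> is nullable (adds nothing new). Thus FOLLOW(<S>) = {$}.
FOLLOW(<G>): in <S>→<G> s, <G> is followed by s with FIRST {s}; in <S>→<C> <C> <S> <G>, the suffix after <G> is empty, so FOLLOW(<G>) ⊇ FOLLOW(<S>) = {$}. Thus FOLLOW(<G>) = {$, s}.
FOLLOW(<C>): in <S>→<C> <C> <S> <G> (occurrence 1), <C> is followed by <C> <S> <G> with FIRST {epsilon, s, v}; in <S>→<C> <C> <S> <G> (occurrence 1), the suffix after <C> is nullable, so FOLLOW(<C>) ⊇ FOLLOW(<S>) = {$}; in <S>→<C> <C> <S> <G> (occurrence 2), <C> is followed by <S> <G> with FIRST {epsilon, s, v}; in <S>→<C> <C> <S> <G> (occurrence 2), the suffix after <C> is nullable, so FOLLOW(<C>) ⊇ FOLLOW(<S>) = {$}. Thus FOLLOW(<C>) = {$, s, v}.

{$, s, v}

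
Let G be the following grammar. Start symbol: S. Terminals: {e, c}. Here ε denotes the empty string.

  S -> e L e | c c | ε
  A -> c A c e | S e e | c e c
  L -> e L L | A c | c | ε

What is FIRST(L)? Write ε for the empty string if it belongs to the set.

FIRST(S): from S->e L e we get {e}; from S->c c we get {c}; from S->ε we get {ε}. So FIRST(S) = {ε, c, e}.
FIRST(A): from A->c A c e we get {c}; from A->S e e we get {c, e}; from A->c e c we get {c}. So FIRST(A) = {c, e}.
FIRST(L): from L->e L L we get {e}; from L->A c we get {c, e}; from L->c we get {c}; from L->ε we get {ε}. So FIRST(L) = {ε, c, e}.

{ε, c, e}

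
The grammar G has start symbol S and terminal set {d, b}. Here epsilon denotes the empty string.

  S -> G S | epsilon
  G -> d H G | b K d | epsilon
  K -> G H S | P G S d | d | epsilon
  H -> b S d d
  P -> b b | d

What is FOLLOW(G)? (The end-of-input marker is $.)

{$, b, d}

FIRST(G) = {epsilon, b, d}
FIRST(H) = {b}
FIRST(P) = {b, d}
FIRST(S) = {epsilon, b, d}  (via G S)
FIRST(K) = {epsilon, b, d}  (via G H S, P G S d)
FOLLOW(S) includes $ since S is the start symbol.
FOLLOW(K): in G->b K d, K is followed by d with FIRST {d}. Thus FOLLOW(K) = {d}.
FOLLOW(S): in S->G S, the suffix after S is empty (adds nothing new); in K->G H S, the suffix after S is empty, so FOLLOW(S) ⊇ FOLLOW(K) = {d}; in K->P G S d, S is followed by d with FIRST {d}; in H->b S d d, S is followed by d d with FIRST {d}. Thus FOLLOW(S) = {$, d}.
FOLLOW(G): in S->G S, G is followed by S with FIRST {epsilon, b, d}; in S->G S, the suffix after G is nullable, so FOLLOW(G) ⊇ FOLLOW(S) = {$, d}; in G->d H G, the suffix after G is empty (adds nothing new); in K->G H S, G is followed by H S with FIRST {b}; in K->P G S d, G is followed by S d with FIRST {b, d}. Thus FOLLOW(G) = {$, b, d}.
FOLLOW(H): in G->d H G, H is followed by G with FIRST {epsilon, b, d}; in G->d H G, the suffix after H is nullable, so FOLLOW(H) ⊇ FOLLOW(G) = {$, b, d}; in K->G H S, H is followed by S with FIRST {epsilon, b, d}; in K->G H S, the suffix after H is nullable, so FOLLOW(H) ⊇ FOLLOW(K) = {d}. Thus FOLLOW(H) = {$, b, d}.
FOLLOW(P): in K->P G S d, P is followed by G S d with FIRST {b, d}. Thus FOLLOW(P) = {b, d}.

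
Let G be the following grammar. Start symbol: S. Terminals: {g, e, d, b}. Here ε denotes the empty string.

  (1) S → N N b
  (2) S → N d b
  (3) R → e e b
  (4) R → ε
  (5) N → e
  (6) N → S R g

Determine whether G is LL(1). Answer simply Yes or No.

FIRST(S) = {e}
FIRST(R) = {ε, e}
FIRST(N) = {e}
FOLLOW(S) = {$, e, g}
FOLLOW(R) = {g}
FOLLOW(N) = {b, d, e}
Cell M[N, e] receives both N → e and N → S R g — the grammar is not LL(1).

No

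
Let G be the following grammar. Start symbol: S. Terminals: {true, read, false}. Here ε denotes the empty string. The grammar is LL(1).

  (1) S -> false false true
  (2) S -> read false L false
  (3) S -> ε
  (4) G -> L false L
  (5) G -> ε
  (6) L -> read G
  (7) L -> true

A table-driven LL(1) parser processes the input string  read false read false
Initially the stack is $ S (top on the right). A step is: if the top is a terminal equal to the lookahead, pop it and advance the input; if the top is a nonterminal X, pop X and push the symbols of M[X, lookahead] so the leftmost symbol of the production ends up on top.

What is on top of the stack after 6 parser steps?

false

     Stack                 Input                    Action
  1  $ S                   read false read false $  expand S -> read false L false
  2  $ false L false read  read false read false $  match read
  3  $ false L false       false read false $       match false
  4  $ false L             read false $             expand L -> read G
  5  $ false G read        read false $             match read
  6  $ false G             false $                  expand G -> ε
Stack after step 6: $ false (top = false).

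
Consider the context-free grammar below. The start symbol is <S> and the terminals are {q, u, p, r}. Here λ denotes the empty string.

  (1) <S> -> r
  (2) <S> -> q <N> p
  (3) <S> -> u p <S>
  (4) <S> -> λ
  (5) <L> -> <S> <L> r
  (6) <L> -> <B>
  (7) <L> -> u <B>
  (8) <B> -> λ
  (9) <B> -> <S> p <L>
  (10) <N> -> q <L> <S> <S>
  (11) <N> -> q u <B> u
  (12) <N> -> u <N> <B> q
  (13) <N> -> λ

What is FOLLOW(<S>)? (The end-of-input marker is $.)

{$, p, q, r, u}

FIRST(<S>) = {λ, q, r, u}
FIRST(<N>) = {λ, q, u}
FIRST(<B>) = {λ, p, q, r, u}  (via <S> p <L>)
FIRST(<L>) = {λ, p, q, r, u}  (via <S> <L> r, <B>)
FOLLOW(<S>) includes $ since <S> is the start symbol.
FOLLOW(<N>): in <S>->q <N> p, <N> is followed by p with FIRST {p}; in <N>->u <N> <B> q, <N> is followed by <B> q with FIRST {p, q, r, u}. Thus FOLLOW(<N>) = {p, q, r, u}.
FOLLOW(<S>): in <S>->u p <S>, the suffix after <S> is empty (adds nothing new); in <L>-><S> <L> r, <S> is followed by <L> r with FIRST {p, q, r, u}; in <B>-><S> p <L>, <S> is followed by p <L> with FIRST {p}; in <N>->q <L> <S> <S> (occurrence 1), <S> is followed by <S> with FIRST {λ, q, r, u}; in <N>->q <L> <S> <S> (occurrence 1), the suffix after <S> is nullable, so FOLLOW(<S>) ⊇ FOLLOW(<N>) = {p, q, r, u}; in <N>->q <L> <S> <S> (occurrence 2), the suffix after <S> is empty, so FOLLOW(<S>) ⊇ FOLLOW(<N>) = {p, q, r, u}. Thus FOLLOW(<S>) = {$, p, q, r, u}.
FOLLOW(<L>): in <L>-><S> <L> r, <L> is followed by r with FIRST {r}; in <B>-><S> p <L>, the suffix after <L> is empty, so FOLLOW(<L>) ⊇ FOLLOW(<B>) = {p, q, r, u}; in <N>->q <L> <S> <S>, <L> is followed by <S> <S> with FIRST {λ, q, r, u}; in <N>->q <L> <S> <S>, the suffix after <L> is nullable, so FOLLOW(<L>) ⊇ FOLLOW(<N>) = {p, q, r, u}. Thus FOLLOW(<L>) = {p, q, r, u}.
FOLLOW(<B>): in <L>-><B>, the suffix after <B> is empty, so FOLLOW(<B>) ⊇ FOLLOW(<L>) = {p, q, r, u}; in <L>->u <B>, the suffix after <B> is empty, so FOLLOW(<B>) ⊇ FOLLOW(<L>) = {p, q, r, u}; in <N>->q u <B> u, <B> is followed by u with FIRST {u}; in <N>->u <N> <B> q, <B> is followed by q with FIRST {q}. Thus FOLLOW(<B>) = {p, q, r, u}.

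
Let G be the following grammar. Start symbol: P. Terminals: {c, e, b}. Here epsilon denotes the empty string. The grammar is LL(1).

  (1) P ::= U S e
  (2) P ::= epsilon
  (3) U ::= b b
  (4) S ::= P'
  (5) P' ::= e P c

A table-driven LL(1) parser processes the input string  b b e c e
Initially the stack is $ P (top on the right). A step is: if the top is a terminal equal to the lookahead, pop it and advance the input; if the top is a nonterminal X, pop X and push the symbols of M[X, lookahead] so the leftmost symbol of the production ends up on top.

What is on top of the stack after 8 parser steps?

step 1: stack=$ P  input=b b e c e $  — expand P ::= U S e
step 2: stack=$ e S U  input=b b e c e $  — expand U ::= b b
step 3: stack=$ e S b b  input=b b e c e $  — match b
step 4: stack=$ e S b  input=b e c e $  — match b
step 5: stack=$ e S  input=e c e $  — expand S ::= P'
step 6: stack=$ e P'  input=e c e $  — expand P' ::= e P c
step 7: stack=$ e c P e  input=e c e $  — match e
step 8: stack=$ e c P  input=c e $  — expand P ::= epsilon
Stack after step 8: $ e c (top = c).

c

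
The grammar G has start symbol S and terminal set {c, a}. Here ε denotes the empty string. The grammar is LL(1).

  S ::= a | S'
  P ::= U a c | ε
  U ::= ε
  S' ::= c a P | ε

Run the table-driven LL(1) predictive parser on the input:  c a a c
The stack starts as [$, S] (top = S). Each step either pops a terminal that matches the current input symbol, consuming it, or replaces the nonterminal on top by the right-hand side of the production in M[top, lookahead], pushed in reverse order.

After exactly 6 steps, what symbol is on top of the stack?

step 1: stack=$ S  input=c a a c $  — expand S ::= S'
step 2: stack=$ S'  input=c a a c $  — expand S' ::= c a P
step 3: stack=$ P a c  input=c a a c $  — match c
step 4: stack=$ P a  input=a a c $  — match a
step 5: stack=$ P  input=a c $  — expand P ::= U a c
step 6: stack=$ c a U  input=a c $  — expand U ::= ε
Stack after step 6: $ c a (top = a).

a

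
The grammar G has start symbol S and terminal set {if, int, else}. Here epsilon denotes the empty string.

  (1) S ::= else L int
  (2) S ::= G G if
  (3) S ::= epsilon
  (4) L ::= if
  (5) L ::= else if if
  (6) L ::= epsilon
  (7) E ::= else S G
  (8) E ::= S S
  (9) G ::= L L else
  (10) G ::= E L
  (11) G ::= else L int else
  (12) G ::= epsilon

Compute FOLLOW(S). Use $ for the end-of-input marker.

{$, else, if}

FIRST(L): from L::=if we get {if}; from L::=else if if we get {else}; from L::=epsilon we get {epsilon}. So FIRST(L) = {epsilon, else, if}.
FIRST(S): from S::=else L int we get {else}; from S::=G G if we get {else, if}; from S::=epsilon we get {epsilon}. So FIRST(S) = {epsilon, else, if}.
FIRST(E): from E::=else S G we get {else}; from E::=S S we get {epsilon, else, if}. So FIRST(E) = {epsilon, else, if}.
FIRST(G): from G::=L L else we get {else, if}; from G::=E L we get {epsilon, else, if}; from G::=else L int else we get {else}; from G::=epsilon we get {epsilon}. So FIRST(G) = {epsilon, else, if}.
FOLLOW(S) includes $ since S is the start symbol.
FOLLOW(S): in E::=else S G, S is followed by G with FIRST {epsilon, else, if}; in E::=else S G, the suffix after S is nullable, so FOLLOW(S) ⊇ FOLLOW(E) = {else, if}; in E::=S S (occurrence 1), S is followed by S with FIRST {epsilon, else, if}; in E::=S S (occurrence 1), the suffix after S is nullable, so FOLLOW(S) ⊇ FOLLOW(E) = {else, if}; in E::=S S (occurrence 2), the suffix after S is empty, so FOLLOW(S) ⊇ FOLLOW(E) = {else, if}. Thus FOLLOW(S) = {$, else, if}.
FOLLOW(L): in S::=else L int, L is followed by int with FIRST {int}; in G::=L L else (occurrence 1), L is followed by L else with FIRST {else, if}; in G::=L L else (occurrence 2), L is followed by else with FIRST {else}; in G::=E L, the suffix after L is empty, so FOLLOW(L) ⊇ FOLLOW(G) = {else, if}; in G::=else L int else, L is followed by int else with FIRST {int}. Thus FOLLOW(L) = {else, if, int}.
FOLLOW(E): in G::=E L, E is followed by L with FIRST {epsilon, else, if}; in G::=E L, the suffix after E is nullable, so FOLLOW(E) ⊇ FOLLOW(G) = {else, if}. Thus FOLLOW(E) = {else, if}.
FOLLOW(G): in S::=G G if (occurrence 1), G is followed by G if with FIRST {else, if}; in S::=G G if (occurrence 2), G is followed by if with FIRST {if}; in E::=else S G, the suffix after G is empty, so FOLLOW(G) ⊇ FOLLOW(E) = {else, if}. Thus FOLLOW(G) = {else, if}.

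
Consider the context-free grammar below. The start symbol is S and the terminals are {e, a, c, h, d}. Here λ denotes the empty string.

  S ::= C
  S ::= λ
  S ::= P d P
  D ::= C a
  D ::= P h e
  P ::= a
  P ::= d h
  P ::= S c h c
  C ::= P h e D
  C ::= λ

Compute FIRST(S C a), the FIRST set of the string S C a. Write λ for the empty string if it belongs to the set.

FIRST(S) = {λ, a, c, d}  (via C, P d P)
FIRST(P) = {a, c, d}  (via S c h c)
FIRST(C) = {λ, a, c, d}  (via P h e D)
FIRST(D) = {a, c, d}  (via C a, P h e)
FIRST(S C a): take FIRST of each symbol in turn, carrying on past any symbol whose FIRST contains λ; result {a, c, d}.

{a, c, d}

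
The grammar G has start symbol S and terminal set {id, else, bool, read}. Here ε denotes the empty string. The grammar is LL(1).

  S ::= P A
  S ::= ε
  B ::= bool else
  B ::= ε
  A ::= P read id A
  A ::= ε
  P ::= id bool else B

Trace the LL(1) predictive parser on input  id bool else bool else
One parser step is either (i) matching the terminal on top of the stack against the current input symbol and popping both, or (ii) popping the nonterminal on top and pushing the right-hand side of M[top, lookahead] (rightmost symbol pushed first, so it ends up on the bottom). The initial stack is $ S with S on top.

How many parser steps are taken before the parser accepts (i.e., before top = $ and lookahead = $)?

9

     Stack               Input                     Action
  1  $ S                 id bool else bool else $  expand S ::= P A
  2  $ A P               id bool else bool else $  expand P ::= id bool else B
  3  $ A B else bool id  id bool else bool else $  match id
  4  $ A B else bool     bool else bool else $     match bool
  5  $ A B else          else bool else $          match else
  6  $ A B               bool else $               expand B ::= bool else
  7  $ A else bool       bool else $               match bool
  8  $ A else            else $                    match else
  9  $ A                 $                         expand A ::= ε
Accept reached after 9 steps.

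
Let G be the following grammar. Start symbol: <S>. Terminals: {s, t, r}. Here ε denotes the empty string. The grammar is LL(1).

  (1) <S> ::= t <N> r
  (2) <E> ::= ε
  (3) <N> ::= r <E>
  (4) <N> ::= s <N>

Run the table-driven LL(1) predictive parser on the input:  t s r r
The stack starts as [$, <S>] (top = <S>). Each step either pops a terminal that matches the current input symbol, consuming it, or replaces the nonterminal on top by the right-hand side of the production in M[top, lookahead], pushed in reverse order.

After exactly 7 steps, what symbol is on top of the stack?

step 1: stack=$ <S>  input=t s r r $  — expand <S> ::= t <N> r
step 2: stack=$ r <N> t  input=t s r r $  — match t
step 3: stack=$ r <N>  input=s r r $  — expand <N> ::= s <N>
step 4: stack=$ r <N> s  input=s r r $  — match s
step 5: stack=$ r <N>  input=r r $  — expand <N> ::= r <E>
step 6: stack=$ r <E> r  input=r r $  — match r
step 7: stack=$ r <E>  input=r $  — expand <E> ::= ε
Stack after step 7: $ r (top = r).

r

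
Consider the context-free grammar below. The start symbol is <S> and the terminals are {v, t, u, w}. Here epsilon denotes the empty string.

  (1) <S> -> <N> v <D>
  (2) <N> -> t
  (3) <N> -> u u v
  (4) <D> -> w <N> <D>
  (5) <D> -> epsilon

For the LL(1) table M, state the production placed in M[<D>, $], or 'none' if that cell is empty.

FIRST(<N>): from <N>->t we get {t}; from <N>->u u v we get {u}. So FIRST(<N>) = {t, u}.
FIRST(<D>): from <D>->w <N> <D> we get {w}; from <D>->epsilon we get {epsilon}. So FIRST(<D>) = {epsilon, w}.
FIRST(<S>): from <S>-><N> v <D> we get {t, u}. So FIRST(<S>) = {t, u}.
FOLLOW(<S>) includes $ since <S> is the start symbol.
FOLLOW(<S>): <S> appears on no right-hand side. Thus FOLLOW(<S>) = {$}.
FOLLOW(<D>): in <S>-><N> v <D>, the suffix after <D> is empty, so FOLLOW(<D>) ⊇ FOLLOW(<S>) = {$}; in <D>->w <N> <D>, the suffix after <D> is empty (adds nothing new). Thus FOLLOW(<D>) = {$}.
For <D> -> w <N> <D>: FIRST(w <N> <D>) = {w}, so it goes in M[<D>, t] for t ∈ {w}.
For <D> -> epsilon: FIRST(epsilon) = {epsilon}, so it goes in M[<D>, t] for t ∈ {}; since epsilon ∈ FIRST, also for every t ∈ FOLLOW(<D>) = {$}.

<D> -> epsilon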